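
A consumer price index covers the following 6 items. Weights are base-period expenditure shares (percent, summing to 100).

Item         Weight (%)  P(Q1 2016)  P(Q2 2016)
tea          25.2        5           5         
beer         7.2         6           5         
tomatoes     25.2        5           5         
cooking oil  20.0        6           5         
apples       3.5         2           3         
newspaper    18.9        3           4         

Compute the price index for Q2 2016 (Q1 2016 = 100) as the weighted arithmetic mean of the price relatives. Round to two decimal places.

103.52

tea: 25.2 × (5/5) = 25.2 × 1.000000 = 25.2000
beer: 7.2 × (5/6) = 7.2 × 0.833333 = 6.0000
tomatoes: 25.2 × (5/5) = 25.2 × 1.000000 = 25.2000
cooking oil: 20.0 × (5/6) = 20.0 × 0.833333 = 16.6667
apples: 3.5 × (3/2) = 3.5 × 1.500000 = 5.2500
newspaper: 18.9 × (4/3) = 18.9 × 1.333333 = 25.2000
Index = Σ wᵢ·(p₁ᵢ/p₀ᵢ) = 25.2000 + 6.0000 + 25.2000 + 16.6667 + 5.2500 + 25.2000 = 103.5167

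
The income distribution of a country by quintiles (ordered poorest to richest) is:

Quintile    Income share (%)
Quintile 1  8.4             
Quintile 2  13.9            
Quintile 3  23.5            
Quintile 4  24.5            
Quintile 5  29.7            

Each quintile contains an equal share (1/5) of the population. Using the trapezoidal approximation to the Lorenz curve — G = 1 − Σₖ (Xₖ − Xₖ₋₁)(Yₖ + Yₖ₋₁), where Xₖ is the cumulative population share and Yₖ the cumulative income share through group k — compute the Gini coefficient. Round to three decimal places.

Cumulative income shares Yₖ: 0.0840, 0.2230, 0.4580, 0.7030, 1.0000
Σ (Xₖ−Xₖ₋₁)(Yₖ+Yₖ₋₁) = (1/5)(0.0840+0.0000) + (1/5)(0.2230+0.0840) + (1/5)(0.4580+0.2230) + (1/5)(0.7030+0.4580) + (1/5)(1.0000+0.7030)
  = 0.0168 + 0.0614 + 0.1362 + 0.2322 + 0.3406 = 0.7872
G = 1 − 0.7872 = 0.2128

0.213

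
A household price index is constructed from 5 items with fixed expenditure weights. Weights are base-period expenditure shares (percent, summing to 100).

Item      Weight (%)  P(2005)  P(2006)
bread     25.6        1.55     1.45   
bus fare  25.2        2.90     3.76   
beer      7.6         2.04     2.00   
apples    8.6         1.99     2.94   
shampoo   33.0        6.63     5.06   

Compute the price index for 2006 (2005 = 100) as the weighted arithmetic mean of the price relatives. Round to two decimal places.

101.96

bread: 25.6 × (1.45/1.55) = 25.6 × 0.935484 = 23.9484
bus fare: 25.2 × (3.76/2.90) = 25.2 × 1.296552 = 32.6731
beer: 7.6 × (2.00/2.04) = 7.6 × 0.980392 = 7.4510
apples: 8.6 × (2.94/1.99) = 8.6 × 1.477387 = 12.7055
shampoo: 33.0 × (5.06/6.63) = 33.0 × 0.763198 = 25.1855
Index = Σ wᵢ·(p₁ᵢ/p₀ᵢ) = 23.9484 + 32.6731 + 7.4510 + 12.7055 + 25.1855 = 101.9635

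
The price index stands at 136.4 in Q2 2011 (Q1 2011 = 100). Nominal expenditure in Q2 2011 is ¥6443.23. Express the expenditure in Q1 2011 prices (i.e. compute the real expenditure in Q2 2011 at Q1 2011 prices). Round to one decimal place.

4723.8

Real = Nominal ÷ (Index/100) = 6443.23 ÷ (136.4/100)
     = 6443.23 ÷ 1.364 = 4723.7757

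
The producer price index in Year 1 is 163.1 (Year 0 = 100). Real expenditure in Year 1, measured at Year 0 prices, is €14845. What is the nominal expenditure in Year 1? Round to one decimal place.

24212.2

Nominal = Real × (Index/100) = 14845 × (163.1/100)
        = 14845 × 1.631 = 24212.1950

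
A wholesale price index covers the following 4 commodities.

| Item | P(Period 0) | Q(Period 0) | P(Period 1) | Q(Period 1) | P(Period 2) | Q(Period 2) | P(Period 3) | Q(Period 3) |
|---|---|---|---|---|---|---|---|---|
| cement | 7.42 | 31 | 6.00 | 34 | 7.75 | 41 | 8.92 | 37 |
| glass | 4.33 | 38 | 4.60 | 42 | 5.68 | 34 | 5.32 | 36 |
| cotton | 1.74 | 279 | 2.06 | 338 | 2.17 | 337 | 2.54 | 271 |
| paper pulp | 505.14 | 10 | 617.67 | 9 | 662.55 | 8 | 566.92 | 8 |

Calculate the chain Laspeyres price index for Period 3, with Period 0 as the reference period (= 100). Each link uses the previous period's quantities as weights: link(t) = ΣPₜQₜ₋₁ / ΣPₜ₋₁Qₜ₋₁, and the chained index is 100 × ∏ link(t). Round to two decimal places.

Link Period 0→Period 1:
ΣP(Period 1)Q(Period 0) = 6.00×31 + 4.60×38 + 2.06×279 + 617.67×10 = 186 + 174.8 + 574.74 + 6176.7 = 7112.24
ΣP(Period 0)Q(Period 0) = 7.42×31 + 4.33×38 + 1.74×279 + 505.14×10 = 230.02 + 164.54 + 485.46 + 5051.4 = 5931.42
link = 7112.24/5931.42 = 1.199079
Link Period 1→Period 2:
ΣP(Period 2)Q(Period 1) = 7.75×34 + 5.68×42 + 2.17×338 + 662.55×9 = 263.5 + 238.56 + 733.46 + 5962.95 = 7198.47
ΣP(Period 1)Q(Period 1) = 6.00×34 + 4.60×42 + 2.06×338 + 617.67×9 = 204 + 193.2 + 696.28 + 5559.03 = 6652.51
link = 7198.47/6652.51 = 1.082068
Link Period 2→Period 3:
ΣP(Period 3)Q(Period 2) = 8.92×41 + 5.32×34 + 2.54×337 + 566.92×8 = 365.72 + 180.88 + 855.98 + 4535.36 = 5937.94
ΣP(Period 2)Q(Period 2) = 7.75×41 + 5.68×34 + 2.17×337 + 662.55×8 = 317.75 + 193.12 + 731.29 + 5300.4 = 6542.56
link = 5937.94/6542.56 = 0.907587
Chained index = 100 × 1.199079 × 1.082068 × 0.907587 = 117.7580

117.76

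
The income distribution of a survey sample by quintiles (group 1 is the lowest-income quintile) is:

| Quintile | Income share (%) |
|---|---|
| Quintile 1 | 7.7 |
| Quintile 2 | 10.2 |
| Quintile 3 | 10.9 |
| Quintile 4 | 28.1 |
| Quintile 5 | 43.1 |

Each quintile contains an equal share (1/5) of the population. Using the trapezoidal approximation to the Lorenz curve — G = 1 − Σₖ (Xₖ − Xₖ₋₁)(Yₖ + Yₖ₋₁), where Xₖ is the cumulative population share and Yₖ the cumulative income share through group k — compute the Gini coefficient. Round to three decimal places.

Cumulative income shares Yₖ: 0.0770, 0.1790, 0.2880, 0.5690, 1.0000
Σ (Xₖ−Xₖ₋₁)(Yₖ+Yₖ₋₁) = (1/5)(0.0770+0.0000) + (1/5)(0.1790+0.0770) + (1/5)(0.2880+0.1790) + (1/5)(0.5690+0.2880) + (1/5)(1.0000+0.5690)
  = 0.0154 + 0.0512 + 0.0934 + 0.1714 + 0.3138 = 0.6452
G = 1 − 0.6452 = 0.3548

0.355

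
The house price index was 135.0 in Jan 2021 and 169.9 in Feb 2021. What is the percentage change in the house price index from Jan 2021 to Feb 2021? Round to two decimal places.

25.85%

Change = (169.9 − 135.0) / 135.0 × 100
       = 34.9 / 135.0 × 100 = 25.8519%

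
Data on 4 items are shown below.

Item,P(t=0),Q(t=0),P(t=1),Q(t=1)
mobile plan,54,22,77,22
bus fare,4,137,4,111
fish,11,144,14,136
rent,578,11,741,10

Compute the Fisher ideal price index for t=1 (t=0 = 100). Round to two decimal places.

128.39

Laspeyres component (base-period weights):
ΣP(t=1)Q(t=0) = 77×22 + 4×137 + 14×144 + 741×11 = 1694 + 548 + 2016 + 8151 = 12409
ΣP(t=0)Q(t=0) = 54×22 + 4×137 + 11×144 + 578×11 = 1188 + 548 + 1584 + 6358 = 9678
L = 12409 / 9678 × 100 = 128.2186
Paasche component (current-period weights):
ΣP(t=1)Q(t=1) = 77×22 + 4×111 + 14×136 + 741×10 = 1694 + 444 + 1904 + 7410 = 11452
ΣP(t=0)Q(t=1) = 54×22 + 4×111 + 11×136 + 578×10 = 1188 + 444 + 1496 + 5780 = 8908
P = 11452 / 8908 × 100 = 128.5586
Fisher = √(L × P) = √(128.2186 × 128.5586) = 128.3885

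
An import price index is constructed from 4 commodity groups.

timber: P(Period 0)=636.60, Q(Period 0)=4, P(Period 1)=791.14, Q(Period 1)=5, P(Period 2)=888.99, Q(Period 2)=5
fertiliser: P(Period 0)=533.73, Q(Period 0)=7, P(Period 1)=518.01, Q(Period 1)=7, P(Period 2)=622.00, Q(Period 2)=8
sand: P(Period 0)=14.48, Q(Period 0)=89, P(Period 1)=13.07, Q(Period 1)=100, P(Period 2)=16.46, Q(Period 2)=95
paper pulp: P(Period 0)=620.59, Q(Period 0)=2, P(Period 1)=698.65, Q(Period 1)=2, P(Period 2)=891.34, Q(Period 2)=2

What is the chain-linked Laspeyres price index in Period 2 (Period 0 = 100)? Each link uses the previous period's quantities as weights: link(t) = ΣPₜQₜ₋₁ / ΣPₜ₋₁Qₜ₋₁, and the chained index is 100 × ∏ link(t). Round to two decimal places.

Link Period 0→Period 1:
ΣP(Period 1)Q(Period 0) = 791.14×4 + 518.01×7 + 13.07×89 + 698.65×2 = 3164.56 + 3626.07 + 1163.23 + 1397.3 = 9351.16
ΣP(Period 0)Q(Period 0) = 636.60×4 + 533.73×7 + 14.48×89 + 620.59×2 = 2546.4 + 3736.11 + 1288.72 + 1241.18 = 8812.41
link = 9351.16/8812.41 = 1.061135
Link Period 1→Period 2:
ΣP(Period 2)Q(Period 1) = 888.99×5 + 622.00×7 + 16.46×100 + 891.34×2 = 4444.95 + 4354 + 1646 + 1782.68 = 12227.63
ΣP(Period 1)Q(Period 1) = 791.14×5 + 518.01×7 + 13.07×100 + 698.65×2 = 3955.7 + 3626.07 + 1307 + 1397.3 = 10286.07
link = 12227.63/10286.07 = 1.188756
Chained index = 100 × 1.061135 × 1.188756 = 126.1431

126.14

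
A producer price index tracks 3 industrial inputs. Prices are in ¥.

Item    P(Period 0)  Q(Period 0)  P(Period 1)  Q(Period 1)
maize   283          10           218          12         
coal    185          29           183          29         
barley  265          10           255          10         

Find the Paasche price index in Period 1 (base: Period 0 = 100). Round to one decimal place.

Paasche price index uses current-period quantities as weights.
ΣP(Period 1)·Q(Period 1) = 218×12 + 183×29 + 255×10 = 2616 + 5307 + 2550 = 10473
ΣP(Period 0)·Q(Period 1) = 283×12 + 185×29 + 265×10 = 3396 + 5365 + 2650 = 11411
Index = 10473 / 11411 × 100 = 91.7799

91.8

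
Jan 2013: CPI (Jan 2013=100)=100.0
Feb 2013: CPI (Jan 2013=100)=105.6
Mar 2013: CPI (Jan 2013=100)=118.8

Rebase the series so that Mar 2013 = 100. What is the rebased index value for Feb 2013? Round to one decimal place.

Rebased(Feb 2013) = 105.6 / 118.8 × 100 = 88.8889

88.9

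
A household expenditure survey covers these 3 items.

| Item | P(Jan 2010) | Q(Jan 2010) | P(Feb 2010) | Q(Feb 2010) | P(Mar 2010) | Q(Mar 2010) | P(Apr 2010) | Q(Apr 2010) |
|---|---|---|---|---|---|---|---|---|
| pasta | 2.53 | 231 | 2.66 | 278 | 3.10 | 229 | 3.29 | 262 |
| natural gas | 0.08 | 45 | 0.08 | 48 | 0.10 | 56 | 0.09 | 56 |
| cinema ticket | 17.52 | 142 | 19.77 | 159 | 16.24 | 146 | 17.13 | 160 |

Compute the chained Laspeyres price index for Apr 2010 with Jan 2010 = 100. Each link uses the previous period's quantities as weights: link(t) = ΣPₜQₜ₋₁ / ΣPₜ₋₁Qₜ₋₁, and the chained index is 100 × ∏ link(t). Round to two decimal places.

Link Jan 2010→Feb 2010:
ΣP(Feb 2010)Q(Jan 2010) = 2.66×231 + 0.08×45 + 19.77×142 = 614.46 + 3.6 + 2807.34 = 3425.4
ΣP(Jan 2010)Q(Jan 2010) = 2.53×231 + 0.08×45 + 17.52×142 = 584.43 + 3.6 + 2487.84 = 3075.87
link = 3425.4/3075.87 = 1.113636
Link Feb 2010→Mar 2010:
ΣP(Mar 2010)Q(Feb 2010) = 3.10×278 + 0.10×48 + 16.24×159 = 861.8 + 4.8 + 2582.16 = 3448.76
ΣP(Feb 2010)Q(Feb 2010) = 2.66×278 + 0.08×48 + 19.77×159 = 739.48 + 3.84 + 3143.43 = 3886.75
link = 3448.76/3886.75 = 0.887312
Link Mar 2010→Apr 2010:
ΣP(Apr 2010)Q(Mar 2010) = 3.29×229 + 0.09×56 + 17.13×146 = 753.41 + 5.04 + 2500.98 = 3259.43
ΣP(Mar 2010)Q(Mar 2010) = 3.10×229 + 0.10×56 + 16.24×146 = 709.9 + 5.6 + 2371.04 = 3086.54
link = 3259.43/3086.54 = 1.056014
Chained index = 100 × 1.113636 × 0.887312 × 1.056014 = 104.3493

104.35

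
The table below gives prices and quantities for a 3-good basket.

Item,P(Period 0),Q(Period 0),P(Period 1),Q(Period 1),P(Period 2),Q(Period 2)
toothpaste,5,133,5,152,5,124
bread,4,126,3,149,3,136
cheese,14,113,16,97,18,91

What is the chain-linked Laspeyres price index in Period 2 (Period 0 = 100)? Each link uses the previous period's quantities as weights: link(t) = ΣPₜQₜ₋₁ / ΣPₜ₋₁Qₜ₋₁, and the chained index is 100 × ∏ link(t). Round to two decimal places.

110.92

Link Period 0→Period 1:
ΣP(Period 1)Q(Period 0) = 5×133 + 3×126 + 16×113 = 665 + 378 + 1808 = 2851
ΣP(Period 0)Q(Period 0) = 5×133 + 4×126 + 14×113 = 665 + 504 + 1582 = 2751
link = 2851/2751 = 1.036350
Link Period 1→Period 2:
ΣP(Period 2)Q(Period 1) = 5×152 + 3×149 + 18×97 = 760 + 447 + 1746 = 2953
ΣP(Period 1)Q(Period 1) = 5×152 + 3×149 + 16×97 = 760 + 447 + 1552 = 2759
link = 2953/2759 = 1.070315
Chained index = 100 × 1.036350 × 1.070315 = 110.9222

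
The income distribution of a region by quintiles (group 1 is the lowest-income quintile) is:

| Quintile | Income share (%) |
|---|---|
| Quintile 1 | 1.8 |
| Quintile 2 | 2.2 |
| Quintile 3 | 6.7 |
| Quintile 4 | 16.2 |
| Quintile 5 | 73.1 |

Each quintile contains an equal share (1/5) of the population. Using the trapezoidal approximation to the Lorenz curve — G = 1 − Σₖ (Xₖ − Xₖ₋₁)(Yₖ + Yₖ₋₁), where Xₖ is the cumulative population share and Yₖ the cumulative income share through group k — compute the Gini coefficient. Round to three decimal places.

Cumulative income shares Yₖ: 0.0180, 0.0400, 0.1070, 0.2690, 1.0000
Σ (Xₖ−Xₖ₋₁)(Yₖ+Yₖ₋₁) = (1/5)(0.0180+0.0000) + (1/5)(0.0400+0.0180) + (1/5)(0.1070+0.0400) + (1/5)(0.2690+0.1070) + (1/5)(1.0000+0.2690)
  = 0.0036 + 0.0116 + 0.0294 + 0.0752 + 0.2538 = 0.3736
G = 1 − 0.3736 = 0.6264

0.626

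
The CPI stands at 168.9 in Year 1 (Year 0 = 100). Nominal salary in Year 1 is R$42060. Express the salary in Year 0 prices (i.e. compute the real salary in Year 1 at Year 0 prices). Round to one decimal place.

24902.3

Real = Nominal ÷ (Index/100) = 42060 ÷ (168.9/100)
     = 42060 ÷ 1.689 = 24902.3091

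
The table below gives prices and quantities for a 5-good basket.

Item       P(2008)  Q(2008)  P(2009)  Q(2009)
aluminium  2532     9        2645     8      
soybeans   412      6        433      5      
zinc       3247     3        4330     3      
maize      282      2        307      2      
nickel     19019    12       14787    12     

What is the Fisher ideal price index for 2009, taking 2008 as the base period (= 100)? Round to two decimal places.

82.31

Laspeyres component (base-period weights):
ΣP(2009)Q(2008) = 2645×9 + 433×6 + 4330×3 + 307×2 + 14787×12 = 23805 + 2598 + 12990 + 614 + 177444 = 217451
ΣP(2008)Q(2008) = 2532×9 + 412×6 + 3247×3 + 282×2 + 19019×12 = 22788 + 2472 + 9741 + 564 + 228228 = 263793
L = 217451 / 263793 × 100 = 82.4324
Paasche component (current-period weights):
ΣP(2009)Q(2009) = 2645×8 + 433×5 + 4330×3 + 307×2 + 14787×12 = 21160 + 2165 + 12990 + 614 + 177444 = 214373
ΣP(2008)Q(2009) = 2532×8 + 412×5 + 3247×3 + 282×2 + 19019×12 = 20256 + 2060 + 9741 + 564 + 228228 = 260849
P = 214373 / 260849 × 100 = 82.1828
Fisher = √(L × P) = √(82.4324 × 82.1828) = 82.3075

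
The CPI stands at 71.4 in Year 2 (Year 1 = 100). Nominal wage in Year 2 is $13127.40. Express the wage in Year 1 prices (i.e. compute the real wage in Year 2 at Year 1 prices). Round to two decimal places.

18385.71

Real = Nominal ÷ (Index/100) = 13127.40 ÷ (71.4/100)
     = 13127.40 ÷ 0.714 = 18385.7143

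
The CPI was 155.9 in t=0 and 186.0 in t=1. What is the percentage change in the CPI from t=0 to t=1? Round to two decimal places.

19.31%

Change = (186.0 − 155.9) / 155.9 × 100
       = 30.1 / 155.9 × 100 = 19.3072%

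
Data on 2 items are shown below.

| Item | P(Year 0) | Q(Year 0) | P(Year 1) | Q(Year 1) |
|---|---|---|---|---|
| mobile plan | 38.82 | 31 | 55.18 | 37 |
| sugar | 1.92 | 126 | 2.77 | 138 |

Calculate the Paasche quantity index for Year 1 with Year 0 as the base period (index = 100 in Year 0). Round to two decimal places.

Paasche quantity index uses current-period prices as weights.
ΣP(Year 1)·Q(Year 1) = 55.18×37 + 2.77×138 = 2041.66 + 382.26 = 2423.92
ΣP(Year 1)·Q(Year 0) = 55.18×31 + 2.77×126 = 1710.58 + 349.02 = 2059.6
Index = 2423.92 / 2059.6 × 100 = 117.6889

117.69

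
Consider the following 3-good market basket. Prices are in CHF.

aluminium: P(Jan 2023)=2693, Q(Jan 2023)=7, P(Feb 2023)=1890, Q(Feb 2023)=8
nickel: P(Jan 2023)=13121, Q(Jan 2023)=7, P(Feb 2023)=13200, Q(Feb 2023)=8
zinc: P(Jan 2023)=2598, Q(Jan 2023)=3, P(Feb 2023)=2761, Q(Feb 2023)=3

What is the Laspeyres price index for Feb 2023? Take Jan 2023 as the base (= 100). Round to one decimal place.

96.1

Laspeyres price index uses base-period quantities as weights.
ΣP(Feb 2023)·Q(Jan 2023) = 1890×7 + 13200×7 + 2761×3 = 13230 + 92400 + 8283 = 113913
ΣP(Jan 2023)·Q(Jan 2023) = 2693×7 + 13121×7 + 2598×3 = 18851 + 91847 + 7794 = 118492
Index = 113913 / 118492 × 100 = 96.1356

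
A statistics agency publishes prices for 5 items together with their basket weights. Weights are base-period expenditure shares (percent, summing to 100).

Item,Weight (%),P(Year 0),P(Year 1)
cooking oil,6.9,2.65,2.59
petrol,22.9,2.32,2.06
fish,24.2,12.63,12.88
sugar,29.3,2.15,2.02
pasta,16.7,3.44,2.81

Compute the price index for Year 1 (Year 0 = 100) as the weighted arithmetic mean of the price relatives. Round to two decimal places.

cooking oil: 6.9 × (2.59/2.65) = 6.9 × 0.977358 = 6.7438
petrol: 22.9 × (2.06/2.32) = 22.9 × 0.887931 = 20.3336
fish: 24.2 × (12.88/12.63) = 24.2 × 1.019794 = 24.6790
sugar: 29.3 × (2.02/2.15) = 29.3 × 0.939535 = 27.5284
pasta: 16.7 × (2.81/3.44) = 16.7 × 0.816860 = 13.6416
Index = Σ wᵢ·(p₁ᵢ/p₀ᵢ) = 6.7438 + 20.3336 + 24.6790 + 27.5284 + 13.6416 = 92.9264

92.93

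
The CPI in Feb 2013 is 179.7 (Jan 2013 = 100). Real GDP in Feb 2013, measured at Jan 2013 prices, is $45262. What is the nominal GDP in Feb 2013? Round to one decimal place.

Nominal = Real × (Index/100) = 45262 × (179.7/100)
        = 45262 × 1.797 = 81335.8140

81335.8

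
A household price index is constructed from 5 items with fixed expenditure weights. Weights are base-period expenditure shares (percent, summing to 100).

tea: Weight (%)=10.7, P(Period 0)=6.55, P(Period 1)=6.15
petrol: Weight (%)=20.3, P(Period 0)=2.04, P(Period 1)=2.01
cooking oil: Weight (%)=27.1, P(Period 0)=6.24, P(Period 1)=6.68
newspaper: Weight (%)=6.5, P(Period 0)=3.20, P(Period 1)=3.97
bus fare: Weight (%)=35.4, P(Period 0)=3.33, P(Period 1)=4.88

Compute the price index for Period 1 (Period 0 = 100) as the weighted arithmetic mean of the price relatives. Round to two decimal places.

tea: 10.7 × (6.15/6.55) = 10.7 × 0.938931 = 10.0466
petrol: 20.3 × (2.01/2.04) = 20.3 × 0.985294 = 20.0015
cooking oil: 27.1 × (6.68/6.24) = 27.1 × 1.070513 = 29.0109
newspaper: 6.5 × (3.97/3.20) = 6.5 × 1.240625 = 8.0641
bus fare: 35.4 × (4.88/3.33) = 35.4 × 1.465465 = 51.8775
Index = Σ wᵢ·(p₁ᵢ/p₀ᵢ) = 10.0466 + 20.0015 + 29.0109 + 8.0641 + 51.8775 = 119.0005

119.00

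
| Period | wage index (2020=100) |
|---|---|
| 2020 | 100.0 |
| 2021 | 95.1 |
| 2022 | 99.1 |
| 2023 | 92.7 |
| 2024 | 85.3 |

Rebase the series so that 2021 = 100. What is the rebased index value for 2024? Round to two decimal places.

Rebased(2024) = 85.3 / 95.1 × 100 = 89.6951

89.70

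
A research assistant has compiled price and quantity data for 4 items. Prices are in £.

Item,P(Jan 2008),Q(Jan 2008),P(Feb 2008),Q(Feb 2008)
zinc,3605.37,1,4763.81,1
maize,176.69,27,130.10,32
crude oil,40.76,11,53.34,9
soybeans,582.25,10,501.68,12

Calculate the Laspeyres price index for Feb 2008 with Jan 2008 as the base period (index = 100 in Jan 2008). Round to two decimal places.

94.76

Laspeyres price index uses base-period quantities as weights.
ΣP(Feb 2008)·Q(Jan 2008) = 4763.81×1 + 130.10×27 + 53.34×11 + 501.68×10 = 4763.81 + 3512.7 + 586.74 + 5016.8 = 13880.05
ΣP(Jan 2008)·Q(Jan 2008) = 3605.37×1 + 176.69×27 + 40.76×11 + 582.25×10 = 3605.37 + 4770.63 + 448.36 + 5822.5 = 14646.86
Index = 13880.05 / 14646.86 × 100 = 94.7647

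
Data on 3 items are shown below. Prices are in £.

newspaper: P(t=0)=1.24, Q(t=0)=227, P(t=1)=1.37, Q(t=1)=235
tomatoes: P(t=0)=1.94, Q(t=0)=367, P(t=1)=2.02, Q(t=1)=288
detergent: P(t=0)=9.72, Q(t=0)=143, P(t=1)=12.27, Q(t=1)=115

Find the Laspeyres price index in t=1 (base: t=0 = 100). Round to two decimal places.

Laspeyres price index uses base-period quantities as weights.
ΣP(t=1)·Q(t=0) = 1.37×227 + 2.02×367 + 12.27×143 = 310.99 + 741.34 + 1754.61 = 2806.94
ΣP(t=0)·Q(t=0) = 1.24×227 + 1.94×367 + 9.72×143 = 281.48 + 711.98 + 1389.96 = 2383.42
Index = 2806.94 / 2383.42 × 100 = 117.7694

117.77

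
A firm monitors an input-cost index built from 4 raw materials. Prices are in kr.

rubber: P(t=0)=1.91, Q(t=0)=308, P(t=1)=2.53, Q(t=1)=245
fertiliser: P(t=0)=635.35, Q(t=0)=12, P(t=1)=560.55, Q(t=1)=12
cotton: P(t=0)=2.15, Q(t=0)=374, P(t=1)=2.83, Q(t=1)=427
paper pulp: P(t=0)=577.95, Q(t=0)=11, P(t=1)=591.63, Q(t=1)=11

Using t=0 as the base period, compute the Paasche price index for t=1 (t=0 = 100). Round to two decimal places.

98.02

Paasche price index uses current-period quantities as weights.
ΣP(t=1)·Q(t=1) = 2.53×245 + 560.55×12 + 2.83×427 + 591.63×11 = 619.85 + 6726.6 + 1208.41 + 6507.93 = 15062.79
ΣP(t=0)·Q(t=1) = 1.91×245 + 635.35×12 + 2.15×427 + 577.95×11 = 467.95 + 7624.2 + 918.05 + 6357.45 = 15367.65
Index = 15062.79 / 15367.65 × 100 = 98.0162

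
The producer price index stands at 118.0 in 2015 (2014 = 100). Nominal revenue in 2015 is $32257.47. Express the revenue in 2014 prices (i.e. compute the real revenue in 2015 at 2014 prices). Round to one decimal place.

27336.8

Real = Nominal ÷ (Index/100) = 32257.47 ÷ (118.0/100)
     = 32257.47 ÷ 1.180 = 27336.8390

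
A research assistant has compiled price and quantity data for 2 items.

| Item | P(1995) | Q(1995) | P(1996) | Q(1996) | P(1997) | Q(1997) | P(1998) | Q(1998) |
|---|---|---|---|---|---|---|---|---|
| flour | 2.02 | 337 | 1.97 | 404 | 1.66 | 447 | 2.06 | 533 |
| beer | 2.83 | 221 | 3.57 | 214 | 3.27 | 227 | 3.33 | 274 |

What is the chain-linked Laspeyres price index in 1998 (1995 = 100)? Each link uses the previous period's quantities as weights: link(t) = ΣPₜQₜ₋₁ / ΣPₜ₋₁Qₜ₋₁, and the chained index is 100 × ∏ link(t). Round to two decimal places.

Link 1995→1996:
ΣP(1996)Q(1995) = 1.97×337 + 3.57×221 = 663.89 + 788.97 = 1452.86
ΣP(1995)Q(1995) = 2.02×337 + 2.83×221 = 680.74 + 625.43 = 1306.17
link = 1452.86/1306.17 = 1.112305
Link 1996→1997:
ΣP(1997)Q(1996) = 1.66×404 + 3.27×214 = 670.64 + 699.78 = 1370.42
ΣP(1996)Q(1996) = 1.97×404 + 3.57×214 = 795.88 + 763.98 = 1559.86
link = 1370.42/1559.86 = 0.878553
Link 1997→1998:
ΣP(1998)Q(1997) = 2.06×447 + 3.33×227 = 920.82 + 755.91 = 1676.73
ΣP(1997)Q(1997) = 1.66×447 + 3.27×227 = 742.02 + 742.29 = 1484.31
link = 1676.73/1484.31 = 1.129636
Chained index = 100 × 1.112305 × 0.878553 × 1.129636 = 110.3902

110.39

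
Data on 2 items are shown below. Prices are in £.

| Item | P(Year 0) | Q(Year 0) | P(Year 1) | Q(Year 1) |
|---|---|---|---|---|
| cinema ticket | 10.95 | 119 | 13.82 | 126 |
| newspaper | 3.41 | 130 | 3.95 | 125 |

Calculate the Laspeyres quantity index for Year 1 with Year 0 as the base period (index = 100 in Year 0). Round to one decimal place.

Laspeyres quantity index uses base-period prices as weights.
ΣP(Year 0)·Q(Year 1) = 10.95×126 + 3.41×125 = 1379.7 + 426.25 = 1805.95
ΣP(Year 0)·Q(Year 0) = 10.95×119 + 3.41×130 = 1303.05 + 443.3 = 1746.35
Index = 1805.95 / 1746.35 × 100 = 103.4128

103.4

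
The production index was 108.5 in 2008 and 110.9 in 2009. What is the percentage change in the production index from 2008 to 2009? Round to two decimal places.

2.21%

Change = (110.9 − 108.5) / 108.5 × 100
       = 2.4 / 108.5 × 100 = 2.2120%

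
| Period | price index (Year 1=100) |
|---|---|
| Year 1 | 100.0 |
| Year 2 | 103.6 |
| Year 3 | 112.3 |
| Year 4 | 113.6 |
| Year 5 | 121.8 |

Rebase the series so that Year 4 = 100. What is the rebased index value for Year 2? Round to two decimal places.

91.20

Rebased(Year 2) = 103.6 / 113.6 × 100 = 91.1972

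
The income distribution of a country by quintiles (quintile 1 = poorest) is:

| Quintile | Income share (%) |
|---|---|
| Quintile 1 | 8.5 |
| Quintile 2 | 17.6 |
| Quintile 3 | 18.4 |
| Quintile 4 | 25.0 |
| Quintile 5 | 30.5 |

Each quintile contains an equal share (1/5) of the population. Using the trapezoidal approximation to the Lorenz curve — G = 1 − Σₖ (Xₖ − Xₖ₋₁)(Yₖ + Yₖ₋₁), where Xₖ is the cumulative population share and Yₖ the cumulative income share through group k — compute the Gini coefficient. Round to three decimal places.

Cumulative income shares Yₖ: 0.0850, 0.2610, 0.4450, 0.6950, 1.0000
Σ (Xₖ−Xₖ₋₁)(Yₖ+Yₖ₋₁) = (1/5)(0.0850+0.0000) + (1/5)(0.2610+0.0850) + (1/5)(0.4450+0.2610) + (1/5)(0.6950+0.4450) + (1/5)(1.0000+0.6950)
  = 0.0170 + 0.0692 + 0.1412 + 0.2280 + 0.3390 = 0.7944
G = 1 − 0.7944 = 0.2056

0.206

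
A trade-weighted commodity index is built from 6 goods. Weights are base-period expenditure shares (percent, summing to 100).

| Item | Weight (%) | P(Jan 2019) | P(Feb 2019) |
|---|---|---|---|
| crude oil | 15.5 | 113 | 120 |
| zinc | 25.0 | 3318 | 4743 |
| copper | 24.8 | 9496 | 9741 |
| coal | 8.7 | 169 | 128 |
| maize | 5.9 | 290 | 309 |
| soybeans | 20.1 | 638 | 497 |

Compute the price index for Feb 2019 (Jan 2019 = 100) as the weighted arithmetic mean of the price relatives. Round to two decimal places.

crude oil: 15.5 × (120/113) = 15.5 × 1.061947 = 16.4602
zinc: 25.0 × (4743/3318) = 25.0 × 1.429476 = 35.7369
copper: 24.8 × (9741/9496) = 24.8 × 1.025800 = 25.4398
coal: 8.7 × (128/169) = 8.7 × 0.757396 = 6.5893
maize: 5.9 × (309/290) = 5.9 × 1.065517 = 6.2866
soybeans: 20.1 × (497/638) = 20.1 × 0.778997 = 15.6578
Index = Σ wᵢ·(p₁ᵢ/p₀ᵢ) = 16.4602 + 35.7369 + 25.4398 + 6.5893 + 6.2866 + 15.6578 = 106.1707

106.17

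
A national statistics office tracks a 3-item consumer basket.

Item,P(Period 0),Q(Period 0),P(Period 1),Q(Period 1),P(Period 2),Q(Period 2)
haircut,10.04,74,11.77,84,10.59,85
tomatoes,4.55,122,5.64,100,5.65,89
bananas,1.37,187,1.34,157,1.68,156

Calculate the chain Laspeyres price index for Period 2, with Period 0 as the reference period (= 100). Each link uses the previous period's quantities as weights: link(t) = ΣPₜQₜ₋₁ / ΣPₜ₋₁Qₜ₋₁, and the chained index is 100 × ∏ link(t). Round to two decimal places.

113.48

Link Period 0→Period 1:
ΣP(Period 1)Q(Period 0) = 11.77×74 + 5.64×122 + 1.34×187 = 870.98 + 688.08 + 250.58 = 1809.64
ΣP(Period 0)Q(Period 0) = 10.04×74 + 4.55×122 + 1.37×187 = 742.96 + 555.1 + 256.19 = 1554.25
link = 1809.64/1554.25 = 1.164317
Link Period 1→Period 2:
ΣP(Period 2)Q(Period 1) = 10.59×84 + 5.65×100 + 1.68×157 = 889.56 + 565 + 263.76 = 1718.32
ΣP(Period 1)Q(Period 1) = 11.77×84 + 5.64×100 + 1.34×157 = 988.68 + 564 + 210.38 = 1763.06
link = 1718.32/1763.06 = 0.974624
Chained index = 100 × 1.164317 × 0.974624 = 113.4771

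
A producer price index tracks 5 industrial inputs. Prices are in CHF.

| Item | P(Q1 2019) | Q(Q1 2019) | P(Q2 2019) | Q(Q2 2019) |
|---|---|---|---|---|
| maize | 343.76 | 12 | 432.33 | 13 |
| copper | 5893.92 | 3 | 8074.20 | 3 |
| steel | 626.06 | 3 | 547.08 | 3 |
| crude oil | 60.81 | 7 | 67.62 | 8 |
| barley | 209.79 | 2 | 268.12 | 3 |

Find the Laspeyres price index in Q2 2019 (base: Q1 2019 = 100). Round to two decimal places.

Laspeyres price index uses base-period quantities as weights.
ΣP(Q2 2019)·Q(Q1 2019) = 432.33×12 + 8074.20×3 + 547.08×3 + 67.62×7 + 268.12×2 = 5187.96 + 24222.6 + 1641.24 + 473.34 + 536.24 = 32061.38
ΣP(Q1 2019)·Q(Q1 2019) = 343.76×12 + 5893.92×3 + 626.06×3 + 60.81×7 + 209.79×2 = 4125.12 + 17681.76 + 1878.18 + 425.67 + 419.58 = 24530.31
Index = 32061.38 / 24530.31 × 100 = 130.7011

130.70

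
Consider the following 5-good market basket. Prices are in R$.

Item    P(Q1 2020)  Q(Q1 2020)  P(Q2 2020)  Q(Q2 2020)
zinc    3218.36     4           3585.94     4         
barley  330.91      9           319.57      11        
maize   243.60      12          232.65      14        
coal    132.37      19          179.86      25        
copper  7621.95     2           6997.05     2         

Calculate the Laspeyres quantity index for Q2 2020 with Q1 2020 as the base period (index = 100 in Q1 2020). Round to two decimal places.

105.32

Laspeyres quantity index uses base-period prices as weights.
ΣP(Q1 2020)·Q(Q2 2020) = 3218.36×4 + 330.91×11 + 243.60×14 + 132.37×25 + 7621.95×2 = 12873.44 + 3640.01 + 3410.4 + 3309.25 + 15243.9 = 38477
ΣP(Q1 2020)·Q(Q1 2020) = 3218.36×4 + 330.91×9 + 243.60×12 + 132.37×19 + 7621.95×2 = 12873.44 + 2978.19 + 2923.2 + 2515.03 + 15243.9 = 36533.76
Index = 38477 / 36533.76 × 100 = 105.3190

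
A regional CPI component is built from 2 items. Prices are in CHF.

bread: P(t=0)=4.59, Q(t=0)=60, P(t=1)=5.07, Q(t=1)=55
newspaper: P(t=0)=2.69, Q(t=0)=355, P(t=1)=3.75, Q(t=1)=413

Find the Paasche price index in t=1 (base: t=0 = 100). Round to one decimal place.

134.0

Paasche price index uses current-period quantities as weights.
ΣP(t=1)·Q(t=1) = 5.07×55 + 3.75×413 = 278.85 + 1548.75 = 1827.6
ΣP(t=0)·Q(t=1) = 4.59×55 + 2.69×413 = 252.45 + 1110.97 = 1363.42
Index = 1827.6 / 1363.42 × 100 = 134.0453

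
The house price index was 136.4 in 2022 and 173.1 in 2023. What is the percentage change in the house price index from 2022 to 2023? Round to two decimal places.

26.91%

Change = (173.1 − 136.4) / 136.4 × 100
       = 36.7 / 136.4 × 100 = 26.9062%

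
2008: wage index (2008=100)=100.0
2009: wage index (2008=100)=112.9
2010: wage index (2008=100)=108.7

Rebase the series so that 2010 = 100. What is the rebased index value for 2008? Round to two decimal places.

92.00

Rebased(2008) = 100.0 / 108.7 × 100 = 91.9963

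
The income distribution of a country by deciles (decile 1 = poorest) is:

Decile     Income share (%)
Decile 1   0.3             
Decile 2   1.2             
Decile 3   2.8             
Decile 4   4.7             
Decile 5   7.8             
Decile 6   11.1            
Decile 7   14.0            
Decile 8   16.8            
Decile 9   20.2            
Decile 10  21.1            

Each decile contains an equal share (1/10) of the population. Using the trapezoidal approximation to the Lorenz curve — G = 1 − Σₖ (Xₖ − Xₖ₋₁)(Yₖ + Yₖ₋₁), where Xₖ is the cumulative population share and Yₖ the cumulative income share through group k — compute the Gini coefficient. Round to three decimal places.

Cumulative income shares Yₖ: 0.0030, 0.0150, 0.0430, 0.0900, 0.1680, 0.2790, 0.4190, 0.5870, 0.7890, 1.0000
Σ (Xₖ−Xₖ₋₁)(Yₖ+Yₖ₋₁) = (1/10)(0.0030+0.0000) + (1/10)(0.0150+0.0030) + (1/10)(0.0430+0.0150) + (1/10)(0.0900+0.0430) + (1/10)(0.1680+0.0900) + (1/10)(0.2790+0.1680) + (1/10)(0.4190+0.2790) + (1/10)(0.5870+0.4190) + (1/10)(0.7890+0.5870) + (1/10)(1.0000+0.7890)
  = 0.0003 + 0.0018 + 0.0058 + 0.0133 + 0.0258 + 0.0447 + 0.0698 + 0.1006 + 0.1376 + 0.1789 = 0.5786
G = 1 − 0.5786 = 0.4214

0.421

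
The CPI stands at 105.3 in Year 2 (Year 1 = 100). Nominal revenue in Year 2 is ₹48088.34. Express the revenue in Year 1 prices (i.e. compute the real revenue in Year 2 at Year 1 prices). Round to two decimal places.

45667.94

Real = Nominal ÷ (Index/100) = 48088.34 ÷ (105.3/100)
     = 48088.34 ÷ 1.053 = 45667.9392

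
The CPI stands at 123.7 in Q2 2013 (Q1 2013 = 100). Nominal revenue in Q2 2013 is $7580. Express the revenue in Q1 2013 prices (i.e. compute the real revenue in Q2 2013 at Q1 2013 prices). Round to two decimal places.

Real = Nominal ÷ (Index/100) = 7580 ÷ (123.7/100)
     = 7580 ÷ 1.237 = 6127.7284

6127.73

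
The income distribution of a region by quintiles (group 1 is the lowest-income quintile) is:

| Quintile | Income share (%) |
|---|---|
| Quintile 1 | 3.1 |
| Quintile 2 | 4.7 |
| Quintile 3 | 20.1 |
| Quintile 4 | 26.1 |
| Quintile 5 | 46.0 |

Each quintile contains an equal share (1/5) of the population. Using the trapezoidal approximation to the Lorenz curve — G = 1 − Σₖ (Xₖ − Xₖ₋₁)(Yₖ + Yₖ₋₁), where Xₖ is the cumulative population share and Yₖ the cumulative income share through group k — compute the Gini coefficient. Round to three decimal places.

Cumulative income shares Yₖ: 0.0310, 0.0780, 0.2790, 0.5400, 1.0000
Σ (Xₖ−Xₖ₋₁)(Yₖ+Yₖ₋₁) = (1/5)(0.0310+0.0000) + (1/5)(0.0780+0.0310) + (1/5)(0.2790+0.0780) + (1/5)(0.5400+0.2790) + (1/5)(1.0000+0.5400)
  = 0.0062 + 0.0218 + 0.0714 + 0.1638 + 0.3080 = 0.5712
G = 1 − 0.5712 = 0.4288

0.429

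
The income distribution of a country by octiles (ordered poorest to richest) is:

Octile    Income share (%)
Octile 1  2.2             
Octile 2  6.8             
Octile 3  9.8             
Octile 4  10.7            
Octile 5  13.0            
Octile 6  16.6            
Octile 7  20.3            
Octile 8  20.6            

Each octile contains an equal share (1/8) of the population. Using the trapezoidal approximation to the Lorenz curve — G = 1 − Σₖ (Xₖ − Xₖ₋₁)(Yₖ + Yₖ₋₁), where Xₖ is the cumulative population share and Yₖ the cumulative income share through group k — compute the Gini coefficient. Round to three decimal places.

0.274

Cumulative income shares Yₖ: 0.0220, 0.0900, 0.1880, 0.2950, 0.4250, 0.5910, 0.7940, 1.0000
Σ (Xₖ−Xₖ₋₁)(Yₖ+Yₖ₋₁) = (1/8)(0.0220+0.0000) + (1/8)(0.0900+0.0220) + (1/8)(0.1880+0.0900) + (1/8)(0.2950+0.1880) + (1/8)(0.4250+0.2950) + (1/8)(0.5910+0.4250) + (1/8)(0.7940+0.5910) + (1/8)(1.0000+0.7940)
  = 0.0028 + 0.0140 + 0.0348 + 0.0604 + 0.0900 + 0.1270 + 0.1731 + 0.2243 = 0.7263
G = 1 − 0.7263 = 0.2737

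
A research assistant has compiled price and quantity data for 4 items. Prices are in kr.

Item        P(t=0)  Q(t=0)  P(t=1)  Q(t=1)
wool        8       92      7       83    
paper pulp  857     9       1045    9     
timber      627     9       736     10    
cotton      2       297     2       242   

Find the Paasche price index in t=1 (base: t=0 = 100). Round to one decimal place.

Paasche price index uses current-period quantities as weights.
ΣP(t=1)·Q(t=1) = 7×83 + 1045×9 + 736×10 + 2×242 = 581 + 9405 + 7360 + 484 = 17830
ΣP(t=0)·Q(t=1) = 8×83 + 857×9 + 627×10 + 2×242 = 664 + 7713 + 6270 + 484 = 15131
Index = 17830 / 15131 × 100 = 117.8376

117.8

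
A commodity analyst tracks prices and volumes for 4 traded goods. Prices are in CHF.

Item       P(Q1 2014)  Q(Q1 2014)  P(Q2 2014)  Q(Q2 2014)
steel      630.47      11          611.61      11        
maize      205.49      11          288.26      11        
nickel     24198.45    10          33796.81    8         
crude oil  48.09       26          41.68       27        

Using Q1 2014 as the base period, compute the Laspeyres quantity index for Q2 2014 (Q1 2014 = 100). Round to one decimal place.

Laspeyres quantity index uses base-period prices as weights.
ΣP(Q1 2014)·Q(Q2 2014) = 630.47×11 + 205.49×11 + 24198.45×8 + 48.09×27 = 6935.17 + 2260.39 + 193587.6 + 1298.43 = 204081.59
ΣP(Q1 2014)·Q(Q1 2014) = 630.47×11 + 205.49×11 + 24198.45×10 + 48.09×26 = 6935.17 + 2260.39 + 241984.5 + 1250.34 = 252430.4
Index = 204081.59 / 252430.4 × 100 = 80.8467

80.8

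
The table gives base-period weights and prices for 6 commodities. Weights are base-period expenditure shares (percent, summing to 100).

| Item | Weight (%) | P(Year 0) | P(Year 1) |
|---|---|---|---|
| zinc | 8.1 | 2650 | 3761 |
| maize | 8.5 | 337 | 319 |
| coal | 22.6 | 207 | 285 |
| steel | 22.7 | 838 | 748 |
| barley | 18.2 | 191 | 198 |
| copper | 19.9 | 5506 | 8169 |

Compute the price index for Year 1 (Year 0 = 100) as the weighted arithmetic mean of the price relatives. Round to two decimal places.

119.31

zinc: 8.1 × (3761/2650) = 8.1 × 1.419245 = 11.4959
maize: 8.5 × (319/337) = 8.5 × 0.946588 = 8.0460
coal: 22.6 × (285/207) = 22.6 × 1.376812 = 31.1159
steel: 22.7 × (748/838) = 22.7 × 0.892601 = 20.2621
barley: 18.2 × (198/191) = 18.2 × 1.036649 = 18.8670
copper: 19.9 × (8169/5506) = 19.9 × 1.483654 = 29.5247
Index = Σ wᵢ·(p₁ᵢ/p₀ᵢ) = 11.4959 + 8.0460 + 31.1159 + 20.2621 + 18.8670 + 29.5247 = 119.3116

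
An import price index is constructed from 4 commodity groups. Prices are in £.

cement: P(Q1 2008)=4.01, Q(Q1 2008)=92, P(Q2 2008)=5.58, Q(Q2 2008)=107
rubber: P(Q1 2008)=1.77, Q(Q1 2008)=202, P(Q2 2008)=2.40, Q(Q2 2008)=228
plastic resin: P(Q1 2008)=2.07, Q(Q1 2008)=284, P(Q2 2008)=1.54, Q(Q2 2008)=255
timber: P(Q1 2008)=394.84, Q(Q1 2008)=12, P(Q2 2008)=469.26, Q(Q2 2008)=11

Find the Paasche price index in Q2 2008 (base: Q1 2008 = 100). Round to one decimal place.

Paasche price index uses current-period quantities as weights.
ΣP(Q2 2008)·Q(Q2 2008) = 5.58×107 + 2.40×228 + 1.54×255 + 469.26×11 = 597.06 + 547.2 + 392.7 + 5161.86 = 6698.82
ΣP(Q1 2008)·Q(Q2 2008) = 4.01×107 + 1.77×228 + 2.07×255 + 394.84×11 = 429.07 + 403.56 + 527.85 + 4343.24 = 5703.72
Index = 6698.82 / 5703.72 × 100 = 117.4465

117.4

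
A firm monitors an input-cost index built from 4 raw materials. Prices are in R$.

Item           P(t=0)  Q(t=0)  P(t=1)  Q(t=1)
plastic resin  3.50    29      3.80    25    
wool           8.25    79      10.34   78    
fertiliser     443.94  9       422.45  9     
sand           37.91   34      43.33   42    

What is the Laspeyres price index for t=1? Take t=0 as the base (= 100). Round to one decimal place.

102.7

Laspeyres price index uses base-period quantities as weights.
ΣP(t=1)·Q(t=0) = 3.80×29 + 10.34×79 + 422.45×9 + 43.33×34 = 110.2 + 816.86 + 3802.05 + 1473.22 = 6202.33
ΣP(t=0)·Q(t=0) = 3.50×29 + 8.25×79 + 443.94×9 + 37.91×34 = 101.5 + 651.75 + 3995.46 + 1288.94 = 6037.65
Index = 6202.33 / 6037.65 × 100 = 102.7276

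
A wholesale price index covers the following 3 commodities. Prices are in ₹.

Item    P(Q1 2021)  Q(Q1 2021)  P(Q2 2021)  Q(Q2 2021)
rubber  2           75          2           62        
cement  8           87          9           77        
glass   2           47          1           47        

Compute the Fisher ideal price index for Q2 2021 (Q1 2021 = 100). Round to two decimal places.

Laspeyres component (base-period weights):
ΣP(Q2 2021)Q(Q1 2021) = 2×75 + 9×87 + 1×47 = 150 + 783 + 47 = 980
ΣP(Q1 2021)Q(Q1 2021) = 2×75 + 8×87 + 2×47 = 150 + 696 + 94 = 940
L = 980 / 940 × 100 = 104.2553
Paasche component (current-period weights):
ΣP(Q2 2021)Q(Q2 2021) = 2×62 + 9×77 + 1×47 = 124 + 693 + 47 = 864
ΣP(Q1 2021)Q(Q2 2021) = 2×62 + 8×77 + 2×47 = 124 + 616 + 94 = 834
P = 864 / 834 × 100 = 103.5971
Fisher = √(L × P) = √(104.2553 × 103.5971) = 103.9257

103.93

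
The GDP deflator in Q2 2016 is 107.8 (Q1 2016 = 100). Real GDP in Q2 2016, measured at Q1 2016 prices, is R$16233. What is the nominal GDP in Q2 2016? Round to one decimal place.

Nominal = Real × (Index/100) = 16233 × (107.8/100)
        = 16233 × 1.078 = 17499.1740

17499.2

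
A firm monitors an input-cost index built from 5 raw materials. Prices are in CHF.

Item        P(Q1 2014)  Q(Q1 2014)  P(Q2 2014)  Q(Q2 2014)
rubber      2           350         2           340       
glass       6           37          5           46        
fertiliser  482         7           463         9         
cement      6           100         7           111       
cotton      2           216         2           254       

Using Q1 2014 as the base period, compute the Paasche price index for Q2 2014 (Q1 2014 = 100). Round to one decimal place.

Paasche price index uses current-period quantities as weights.
ΣP(Q2 2014)·Q(Q2 2014) = 2×340 + 5×46 + 463×9 + 7×111 + 2×254 = 680 + 230 + 4167 + 777 + 508 = 6362
ΣP(Q1 2014)·Q(Q2 2014) = 2×340 + 6×46 + 482×9 + 6×111 + 2×254 = 680 + 276 + 4338 + 666 + 508 = 6468
Index = 6362 / 6468 × 100 = 98.3612

98.4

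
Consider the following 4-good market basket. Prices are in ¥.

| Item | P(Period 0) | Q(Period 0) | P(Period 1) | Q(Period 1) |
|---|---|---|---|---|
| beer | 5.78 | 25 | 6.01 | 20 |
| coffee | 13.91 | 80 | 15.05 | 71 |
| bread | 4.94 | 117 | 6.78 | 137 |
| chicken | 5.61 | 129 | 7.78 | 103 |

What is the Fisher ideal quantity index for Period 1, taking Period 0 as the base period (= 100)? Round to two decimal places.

Laspeyres component (base-period weights):
ΣP(Period 0)Q(Period 1) = 5.78×20 + 13.91×71 + 4.94×137 + 5.61×103 = 115.6 + 987.61 + 676.78 + 577.83 = 2357.82
ΣP(Period 0)Q(Period 0) = 5.78×25 + 13.91×80 + 4.94×117 + 5.61×129 = 144.5 + 1112.8 + 577.98 + 723.69 = 2558.97
L = 2357.82 / 2558.97 × 100 = 92.1394
Paasche component (current-period weights):
ΣP(Period 1)Q(Period 1) = 6.01×20 + 15.05×71 + 6.78×137 + 7.78×103 = 120.2 + 1068.55 + 928.86 + 801.34 = 2918.95
ΣP(Period 1)Q(Period 0) = 6.01×25 + 15.05×80 + 6.78×117 + 7.78×129 = 150.25 + 1204 + 793.26 + 1003.62 = 3151.13
P = 2918.95 / 3151.13 × 100 = 92.6318
Fisher = √(L × P) = √(92.1394 × 92.6318) = 92.3853

92.39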